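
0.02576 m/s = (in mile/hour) 0.05762. Check: 1 mile/hour = 0.44704 m/s, so 0.02576 m/s = 0.02576 / 0.44704 = 0.057623479 mile/hour ≈ 0.05762 mile/hour (4 s.f.).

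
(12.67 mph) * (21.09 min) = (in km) 1 mph = 0.44704 m/s, so 12.67 mph = 12.67 * 0.44704 = 5.6639968 m/s. 1 min = 60 s, so 21.09 min = 21.09 * 60 = 1265.4 s. Combine: 5.6639968 m/s * 1265.4 s = 7167.2216 m. 1 km = 1000 m, so 7167.2216 m = 7167.2216 / 1000 = 7.1672216 km ≈ 7.167 km (4 s.f.). Final answer: 7.167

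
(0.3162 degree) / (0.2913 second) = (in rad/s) 1 degree = 0.017453293 rad, so 0.3162 degree = 0.3162 * 0.017453293 = 0.0055187311 rad. 0.2913 second = 0.2913 s. Combine: 0.0055187311 rad / 0.2913 s = 0.018945181 rad/s. Result: 0.018945181 rad/s ≈ 0.01895 rad/s (4 s.f.). Final answer: 0.01895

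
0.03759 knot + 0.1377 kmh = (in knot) 1 knot = 0.51444444 m/s, so 0.03759 knot = 0.03759 * 0.51444444 = 0.019337967 m/s. 1 kmh = 0.27777778 m/s, so 0.1377 kmh = 0.1377 * 0.27777778 = 0.03825 m/s. Sum: 0.019337967 + 0.03825 = 0.057587967 m/s. 1 knot = 0.51444444 m/s, so 0.057587967 m/s = 0.057587967 / 0.51444444 = 0.11194205 knot ≈ 0.1119 knot (4 s.f.). Final answer: 0.1119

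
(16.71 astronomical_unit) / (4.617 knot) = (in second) 1 astronomical_unit = 1.4959787e+11 m, so 16.71 astronomical_unit = 16.71 * 1.4959787e+11 = 2.4997804e+12 m. 1 knot = 0.51444444 m/s, so 4.617 knot = 4.617 * 0.51444444 = 2.37519 m/s. Combine: 2.4997804e+12 m / 2.37519 m/s = 1.0524549e+12 s. 1.0524549e+12 s = 1.0524549e+12 second ≈ 1.052e+12 second (4 s.f.). Final answer: 1.052e+12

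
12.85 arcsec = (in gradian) 1 arcsec = 4.8481368e-06 rad, so 12.85 arcsec = 12.85 * 4.8481368e-06 = 6.2298558e-05 rad. 1 gradian = 0.015707963 rad, so 6.2298558e-05 rad = 6.2298558e-05 / 0.015707963 = 0.0039660494 gradian ≈ 0.003966 gradian (4 s.f.). Final answer: 0.003966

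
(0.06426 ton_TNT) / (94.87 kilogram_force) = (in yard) 3.16e+05. Check: 1 ton_TNT = 4.184e+09 J, so 0.06426 ton_TNT = 0.06426 * 4.184e+09 = 2.6886384e+08 J. 1 kilogram_force = 9.80665 N, so 94.87 kilogram_force = 94.87 * 9.80665 = 930.35689 N. Combine: 2.6886384e+08 J / 930.35689 N = 288990 m. 1 yard = 0.9144 m, so 288990 m = 288990 / 0.9144 = 316043.31 yard ≈ 3.16e+05 yard (4 s.f.).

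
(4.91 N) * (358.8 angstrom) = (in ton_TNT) 4.211e-17. Check: 4.91 N is already in N. 1 angstrom = 1e-10 m, so 358.8 angstrom = 358.8 * 1e-10 = 3.588e-08 m. Combine: 4.91 N * 3.588e-08 m = 1.761708e-07 J. 1 ton_TNT = 4.184e+09 J, so 1.761708e-07 J = 1.761708e-07 / 4.184e+09 = 4.2105832e-17 ton_TNT ≈ 4.211e-17 ton_TNT (4 s.f.).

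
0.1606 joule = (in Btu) 0.0001522. Check: 0.1606 joule = 0.1606 J. 1 Btu = 1055.0559 J, so 0.1606 J = 0.1606 / 1055.0559 = 0.00015221943 Btu ≈ 0.0001522 Btu (4 s.f.).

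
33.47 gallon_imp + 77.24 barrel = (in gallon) 3284. Check: 1 gallon_imp = 0.00454609 m^3, so 33.47 gallon_imp = 33.47 * 0.00454609 = 0.15215763 m^3. 1 barrel = 0.15898729 m^3, so 77.24 barrel = 77.24 * 0.15898729 = 12.280179 m^3. Sum: 0.15215763 + 12.280179 = 12.432336 m^3. 1 gallon = 0.0037854118 m^3, so 12.432336 m^3 = 12.432336 / 0.0037854118 = 3284.2758 gallon ≈ 3284 gallon (4 s.f.).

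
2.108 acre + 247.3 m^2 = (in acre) 1 acre = 4046.8564 m^2, so 2.108 acre = 2.108 * 4046.8564 = 8530.7733 m^2. 247.3 m^2 is already in m^2. Sum: 8530.7733 + 247.3 = 8778.0733 m^2. 1 acre = 4046.8564 m^2, so 8778.0733 m^2 = 8778.0733 / 4046.8564 = 2.1691092 acre ≈ 2.169 acre (4 s.f.). Final answer: 2.169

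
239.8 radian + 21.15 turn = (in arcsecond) 239.8 radian = 239.8 rad. 1 turn = 6.2831853 rad, so 21.15 turn = 21.15 * 6.2831853 = 132.88937 rad. Sum: 239.8 + 132.88937 = 372.68937 rad. 1 arcsecond = 4.8481368e-06 rad, so 372.68937 rad = 372.68937 / 4.8481368e-06 = 76872701 arcsecond ≈ 7.687e+07 arcsecond (4 s.f.). Final answer: 7.687e+07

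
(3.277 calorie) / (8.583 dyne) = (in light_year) 1.689e-11. Check: 1 calorie = 4.184 J, so 3.277 calorie = 3.277 * 4.184 = 13.710968 J. 1 dyne = 1e-05 N, so 8.583 dyne = 8.583 * 1e-05 = 8.583e-05 N. Combine: 13.710968 J / 8.583e-05 N = 159745.64 m. 1 light_year = 9.4607305e+15 m, so 159745.64 m = 159745.64 / 9.4607305e+15 = 1.6885127e-11 light_year ≈ 1.689e-11 light_year (4 s.f.).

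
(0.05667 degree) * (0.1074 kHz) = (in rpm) 1.014. Check: 1 degree = 0.017453293 rad, so 0.05667 degree = 0.05667 * 0.017453293 = 0.00098907809 rad. 1 kHz = 1000 Hz, so 0.1074 kHz = 0.1074 * 1000 = 107.4 Hz. Combine: 0.00098907809 rad * 107.4 Hz = 0.10622699 rad/s. 1 rpm = 0.10471976 rad/s, so 0.10622699 rad/s = 0.10622699 / 0.10471976 = 1.014393 rpm ≈ 1.014 rpm (4 s.f.).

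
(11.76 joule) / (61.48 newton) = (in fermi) 11.76 joule = 11.76 J. 61.48 newton = 61.48 N. Combine: 11.76 J / 61.48 N = 0.19128172 m. 1 fermi = 1e-15 m, so 0.19128172 m = 0.19128172 / 1e-15 = 1.9128172e+14 fermi ≈ 1.913e+14 fermi (4 s.f.). Final answer: 1.913e+14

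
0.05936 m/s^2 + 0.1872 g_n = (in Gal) 189.5. Check: 0.05936 m/s^2 is already in m/s^2. 1 g_n = 9.80665 m/s^2, so 0.1872 g_n = 0.1872 * 9.80665 = 1.8358049 m/s^2. Sum: 0.05936 + 1.8358049 = 1.8951649 m/s^2. 1 Gal = 0.01 m/s^2, so 1.8951649 m/s^2 = 1.8951649 / 0.01 = 189.51649 Gal ≈ 189.5 Gal (4 s.f.).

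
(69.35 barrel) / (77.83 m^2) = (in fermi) 1.417e+14. Check: 1 barrel = 0.15898729 m^3, so 69.35 barrel = 69.35 * 0.15898729 = 11.025769 m^3. 77.83 m^2 is already in m^2. Combine: 11.025769 m^3 / 77.83 m^2 = 0.14166477 m. 1 fermi = 1e-15 m, so 0.14166477 m = 0.14166477 / 1e-15 = 1.4166477e+14 fermi ≈ 1.417e+14 fermi (4 s.f.).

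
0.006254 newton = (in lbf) 0.006254 newton = 0.006254 N. 1 lbf = 4.4482216 N, so 0.006254 N = 0.006254 / 4.4482216 = 0.0014059551 lbf ≈ 0.001406 lbf (4 s.f.). Final answer: 0.001406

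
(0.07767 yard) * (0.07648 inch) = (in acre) 3.409e-08. Check: 1 yard = 0.9144 m, so 0.07767 yard = 0.07767 * 0.9144 = 0.071021448 m. 1 inch = 0.0254 m, so 0.07648 inch = 0.07648 * 0.0254 = 0.001942592 m. Combine: 0.071021448 m * 0.001942592 m = 0.0001379657 m^2. 1 acre = 4046.8564 m^2, so 0.0001379657 m^2 = 0.0001379657 / 4046.8564 = 3.4092066e-08 acre ≈ 3.409e-08 acre (4 s.f.).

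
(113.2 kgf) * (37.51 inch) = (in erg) 1.058e+10. Check: 1 kgf = 9.80665 N, so 113.2 kgf = 113.2 * 9.80665 = 1110.1128 N. 1 inch = 0.0254 m, so 37.51 inch = 37.51 * 0.0254 = 0.952754 m. Combine: 1110.1128 N * 0.952754 m = 1057.6644 J. 1 erg = 1e-07 J, so 1057.6644 J = 1057.6644 / 1e-07 = 1.0576644e+10 erg ≈ 1.058e+10 erg (4 s.f.).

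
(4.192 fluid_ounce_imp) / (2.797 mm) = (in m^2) 1 fluid_ounce_imp = 2.8413063e-05 m^3, so 4.192 fluid_ounce_imp = 4.192 * 2.8413063e-05 = 0.00011910756 m^3. 1 mm = 0.001 m, so 2.797 mm = 2.797 * 0.001 = 0.002797 m. Combine: 0.00011910756 m^3 / 0.002797 m = 0.042584039 m^2. Result: 0.042584039 m^2 ≈ 0.04258 m^2 (4 s.f.). Final answer: 0.04258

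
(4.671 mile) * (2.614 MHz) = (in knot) 1 mile = 1609.344 m, so 4.671 mile = 4.671 * 1609.344 = 7517.2458 m. 1 MHz = 1000000 Hz, so 2.614 MHz = 2.614 * 1000000 = 2614000 Hz. Combine: 7517.2458 m * 2614000 Hz = 1.9650081e+10 m/s. 1 knot = 0.51444444 m/s, so 1.9650081e+10 m/s = 1.9650081e+10 / 0.51444444 = 3.8196701e+10 knot ≈ 3.82e+10 knot (4 s.f.). Final answer: 3.82e+10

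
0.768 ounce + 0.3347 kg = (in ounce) 12.57. Check: 1 ounce = 0.028349523 kg, so 0.768 ounce = 0.768 * 0.028349523 = 0.021772434 kg. 0.3347 kg is already in kg. Sum: 0.021772434 + 0.3347 = 0.35647243 kg. 1 ounce = 0.028349523 kg, so 0.35647243 kg = 0.35647243 / 0.028349523 = 12.574195 ounce ≈ 12.57 ounce (4 s.f.).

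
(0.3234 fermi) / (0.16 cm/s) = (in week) 1 fermi = 1e-15 m, so 0.3234 fermi = 0.3234 * 1e-15 = 3.234e-16 m. 1 cm/s = 0.01 m/s, so 0.16 cm/s = 0.16 * 0.01 = 0.0016 m/s. Combine: 3.234e-16 m / 0.0016 m/s = 2.02125e-13 s. 1 week = 604800 s, so 2.02125e-13 s = 2.02125e-13 / 604800 = 3.3420139e-19 week ≈ 3.342e-19 week (4 s.f.). Final answer: 3.342e-19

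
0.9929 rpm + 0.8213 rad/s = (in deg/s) 1 rpm = 0.10471976 rad/s, so 0.9929 rpm = 0.9929 * 0.10471976 = 0.10397624 rad/s. 0.8213 rad/s is already in rad/s. Sum: 0.10397624 + 0.8213 = 0.92527624 rad/s. 1 deg/s = 0.017453293 rad/s, so 0.92527624 rad/s = 0.92527624 / 0.017453293 = 53.014424 deg/s ≈ 53.01 deg/s (4 s.f.). Final answer: 53.01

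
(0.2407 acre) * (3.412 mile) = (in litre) 1 acre = 4046.8564 m^2, so 0.2407 acre = 0.2407 * 4046.8564 = 974.07834 m^2. 1 mile = 1609.344 m, so 3.412 mile = 3.412 * 1609.344 = 5491.0817 m. Combine: 974.07834 m^2 * 5491.0817 m = 5348743.8 m^3. 1 litre = 0.001 m^3, so 5348743.8 m^3 = 5348743.8 / 0.001 = 5.3487438e+09 litre ≈ 5.349e+09 litre (4 s.f.). Final answer: 5.349e+09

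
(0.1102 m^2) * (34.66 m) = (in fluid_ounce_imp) 0.1102 m^2 is already in m^2. 34.66 m is already in m. Combine: 0.1102 m^2 * 34.66 m = 3.819532 m^3. 1 fluid_ounce_imp = 2.8413063e-05 m^3, so 3.819532 m^3 = 3.819532 / 2.8413063e-05 = 134428.73 fluid_ounce_imp ≈ 1.344e+05 fluid_ounce_imp (4 s.f.). Final answer: 1.344e+05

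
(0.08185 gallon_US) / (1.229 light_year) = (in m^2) 2.665e-20. Check: 1 gallon_US = 0.0037854118 m^3, so 0.08185 gallon_US = 0.08185 * 0.0037854118 = 0.00030983595 m^3. 1 light_year = 9.4607305e+15 m, so 1.229 light_year = 1.229 * 9.4607305e+15 = 1.1627238e+16 m. Combine: 0.00030983595 m^3 / 1.1627238e+16 m = 2.6647426e-20 m^2. Result: 2.6647426e-20 m^2 ≈ 2.665e-20 m^2 (4 s.f.).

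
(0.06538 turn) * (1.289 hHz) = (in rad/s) 1 turn = 6.2831853 rad, so 0.06538 turn = 0.06538 * 6.2831853 = 0.41079466 rad. 1 hHz = 100 Hz, so 1.289 hHz = 1.289 * 100 = 128.9 Hz. Combine: 0.41079466 rad * 128.9 Hz = 52.951431 rad/s. Result: 52.951431 rad/s ≈ 52.95 rad/s (4 s.f.). Final answer: 52.95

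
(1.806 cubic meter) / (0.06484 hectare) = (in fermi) 1.806 cubic meter = 1.806 m^3. 1 hectare = 10000 m^2, so 0.06484 hectare = 0.06484 * 10000 = 648.4 m^2. Combine: 1.806 m^3 / 648.4 m^2 = 0.0027853177 m. 1 fermi = 1e-15 m, so 0.0027853177 m = 0.0027853177 / 1e-15 = 2.7853177e+12 fermi ≈ 2.785e+12 fermi (4 s.f.). Final answer: 2.785e+12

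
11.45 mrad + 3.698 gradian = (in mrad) 1 mrad = 0.001 rad, so 11.45 mrad = 11.45 * 0.001 = 0.01145 rad. 1 gradian = 0.015707963 rad, so 3.698 gradian = 3.698 * 0.015707963 = 0.058088048 rad. Sum: 0.01145 + 0.058088048 = 0.069538048 rad. 1 mrad = 0.001 rad, so 0.069538048 rad = 0.069538048 / 0.001 = 69.538048 mrad ≈ 69.54 mrad (4 s.f.). Final answer: 69.54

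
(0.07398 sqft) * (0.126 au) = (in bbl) 1 sqft = 0.09290304 m^2, so 0.07398 sqft = 0.07398 * 0.09290304 = 0.0068729669 m^2. 1 au = 1.4959787e+11 m, so 0.126 au = 0.126 * 1.4959787e+11 = 1.8849332e+10 m. Combine: 0.0068729669 m^2 * 1.8849332e+10 m = 1.2955083e+08 m^3. 1 bbl = 0.15898729 m^3, so 1.2955083e+08 m^3 = 1.2955083e+08 / 0.15898729 = 8.1485022e+08 bbl ≈ 8.149e+08 bbl (4 s.f.). Final answer: 8.149e+08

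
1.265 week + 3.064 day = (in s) 1 week = 604800 s, so 1.265 week = 1.265 * 604800 = 765072 s. 1 day = 86400 s, so 3.064 day = 3.064 * 86400 = 264729.6 s. Sum: 765072 + 264729.6 = 1029801.6 s. Result: 1029801.6 s ≈ 1.03e+06 s (4 s.f.). Final answer: 1.03e+06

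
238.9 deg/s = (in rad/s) 4.17. Check: 1 deg/s = 0.017453293 rad/s, so 238.9 deg/s = 238.9 * 0.017453293 = 4.1695916 rad/s. Result: 4.1695916 rad/s ≈ 4.17 rad/s (4 s.f.).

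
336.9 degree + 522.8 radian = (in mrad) 1 degree = 0.017453293 rad, so 336.9 degree = 336.9 * 0.017453293 = 5.8800142 rad. 522.8 radian = 522.8 rad. Sum: 5.8800142 + 522.8 = 528.68001 rad. 1 mrad = 0.001 rad, so 528.68001 rad = 528.68001 / 0.001 = 528680.01 mrad ≈ 5.287e+05 mrad (4 s.f.). Final answer: 5.287e+05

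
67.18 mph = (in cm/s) 3003. Check: 1 mph = 0.44704 m/s, so 67.18 mph = 67.18 * 0.44704 = 30.032147 m/s. 1 cm/s = 0.01 m/s, so 30.032147 m/s = 30.032147 / 0.01 = 3003.2147 cm/s ≈ 3003 cm/s (4 s.f.).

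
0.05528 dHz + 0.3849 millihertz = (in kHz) 1 dHz = 0.1 Hz, so 0.05528 dHz = 0.05528 * 0.1 = 0.005528 Hz. 1 millihertz = 0.001 Hz, so 0.3849 millihertz = 0.3849 * 0.001 = 0.0003849 Hz. Sum: 0.005528 + 0.0003849 = 0.0059129 Hz. 1 kHz = 1000 Hz, so 0.0059129 Hz = 0.0059129 / 1000 = 5.9129e-06 kHz ≈ 5.913e-06 kHz (4 s.f.). Final answer: 5.913e-06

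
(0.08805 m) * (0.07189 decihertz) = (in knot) 0.08805 m is already in m. 1 decihertz = 0.1 Hz, so 0.07189 decihertz = 0.07189 * 0.1 = 0.007189 Hz. Combine: 0.08805 m * 0.007189 Hz = 0.00063299145 m/s. 1 knot = 0.51444444 m/s, so 0.00063299145 m/s = 0.00063299145 / 0.51444444 = 0.0012304369 knot ≈ 0.00123 knot (4 s.f.). Final answer: 0.00123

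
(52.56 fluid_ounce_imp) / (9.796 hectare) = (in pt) 1 fluid_ounce_imp = 2.8413063e-05 m^3, so 52.56 fluid_ounce_imp = 52.56 * 2.8413063e-05 = 0.0014933906 m^3. 1 hectare = 10000 m^2, so 9.796 hectare = 9.796 * 10000 = 97960 m^2. Combine: 0.0014933906 m^3 / 97960 m^2 = 1.5244902e-08 m. 1 pt = 0.00035277778 m, so 1.5244902e-08 m = 1.5244902e-08 / 0.00035277778 = 4.3213894e-05 pt ≈ 4.321e-05 pt (4 s.f.). Final answer: 4.321e-05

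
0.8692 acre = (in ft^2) 3.786e+04. Check: 1 acre = 4046.8564 m^2, so 0.8692 acre = 0.8692 * 4046.8564 = 3517.5276 m^2. 1 ft^2 = 0.09290304 m^2, so 3517.5276 m^2 = 3517.5276 / 0.09290304 = 37862.352 ft^2 ≈ 3.786e+04 ft^2 (4 s.f.).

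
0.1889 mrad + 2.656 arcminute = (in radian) 1 mrad = 0.001 rad, so 0.1889 mrad = 0.1889 * 0.001 = 0.0001889 rad. 1 arcminute = 0.00029088821 rad, so 2.656 arcminute = 2.656 * 0.00029088821 = 0.00077259908 rad. Sum: 0.0001889 + 0.00077259908 = 0.00096149908 rad. 0.00096149908 rad = 0.00096149908 radian ≈ 0.0009615 radian (4 s.f.). Final answer: 0.0009615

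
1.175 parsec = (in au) 1 parsec = 3.0856776e+16 m, so 1.175 parsec = 1.175 * 3.0856776e+16 = 3.6256712e+16 m. 1 au = 1.4959787e+11 m, so 3.6256712e+16 m = 3.6256712e+16 / 1.4959787e+11 = 242361.15 au ≈ 2.424e+05 au (4 s.f.). Final answer: 2.424e+05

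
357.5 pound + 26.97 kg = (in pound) 417. Check: 1 pound = 0.45359237 kg, so 357.5 pound = 357.5 * 0.45359237 = 162.15927 kg. 26.97 kg is already in kg. Sum: 162.15927 + 26.97 = 189.12927 kg. 1 pound = 0.45359237 kg, so 189.12927 kg = 189.12927 / 0.45359237 = 416.95867 pound ≈ 417 pound (4 s.f.).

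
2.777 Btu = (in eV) 1.829e+22. Check: 1 Btu = 1055.0559 J, so 2.777 Btu = 2.777 * 1055.0559 = 2929.8901 J. 1 eV = 1.6021766e-19 J, so 2929.8901 J = 2929.8901 / 1.6021766e-19 = 1.8286936e+22 eV ≈ 1.829e+22 eV (4 s.f.).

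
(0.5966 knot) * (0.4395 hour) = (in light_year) 5.133e-14. Check: 1 knot = 0.51444444 m/s, so 0.5966 knot = 0.5966 * 0.51444444 = 0.30691756 m/s. 1 hour = 3600 s, so 0.4395 hour = 0.4395 * 3600 = 1582.2 s. Combine: 0.30691756 m/s * 1582.2 s = 485.60496 m. 1 light_year = 9.4607305e+15 m, so 485.60496 m = 485.60496 / 9.4607305e+15 = 5.1328484e-14 light_year ≈ 5.133e-14 light_year (4 s.f.).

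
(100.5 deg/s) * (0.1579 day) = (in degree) 1 deg/s = 0.017453293 rad/s, so 100.5 deg/s = 100.5 * 0.017453293 = 1.7540559 rad/s. 1 day = 86400 s, so 0.1579 day = 0.1579 * 86400 = 13642.56 s. Combine: 1.7540559 rad/s * 13642.56 s = 23929.813 rad. 1 degree = 0.017453293 rad, so 23929.813 rad = 23929.813 / 0.017453293 = 1371077.3 degree ≈ 1.371e+06 degree (4 s.f.). Final answer: 1.371e+06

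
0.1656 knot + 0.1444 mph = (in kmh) 1 knot = 0.51444444 m/s, so 0.1656 knot = 0.1656 * 0.51444444 = 0.085192 m/s. 1 mph = 0.44704 m/s, so 0.1444 mph = 0.1444 * 0.44704 = 0.064552576 m/s. Sum: 0.085192 + 0.064552576 = 0.14974458 m/s. 1 kmh = 0.27777778 m/s, so 0.14974458 m/s = 0.14974458 / 0.27777778 = 0.53908047 kmh ≈ 0.5391 kmh (4 s.f.). Final answer: 0.5391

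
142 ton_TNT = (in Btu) 5.631e+08. Check: 1 ton_TNT = 4.184e+09 J, so 142 ton_TNT = 142 * 4.184e+09 = 5.94128e+11 J. 1 Btu = 1055.0559 J, so 5.94128e+11 J = 5.94128e+11 / 1055.0559 = 5.6312469e+08 Btu ≈ 5.631e+08 Btu (4 s.f.).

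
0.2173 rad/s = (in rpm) 1 rpm = 0.10471976 rad/s, so 0.2173 rad/s = 0.2173 / 0.10471976 = 2.0750621 rpm ≈ 2.075 rpm (4 s.f.). Final answer: 2.075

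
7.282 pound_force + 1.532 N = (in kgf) 1 pound_force = 4.4482216 N, so 7.282 pound_force = 7.282 * 4.4482216 = 32.39195 N. 1.532 N is already in N. Sum: 32.39195 + 1.532 = 33.92395 N. 1 kgf = 9.80665 N, so 33.92395 N = 33.92395 / 9.80665 = 3.4592802 kgf ≈ 3.459 kgf (4 s.f.). Final answer: 3.459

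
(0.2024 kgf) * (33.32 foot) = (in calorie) 1 kgf = 9.80665 N, so 0.2024 kgf = 0.2024 * 9.80665 = 1.984866 N. 1 foot = 0.3048 m, so 33.32 foot = 33.32 * 0.3048 = 10.155936 m. Combine: 1.984866 N * 10.155936 m = 20.158172 J. 1 calorie = 4.184 J, so 20.158172 J = 20.158172 / 4.184 = 4.8179187 calorie ≈ 4.818 calorie (4 s.f.). Final answer: 4.818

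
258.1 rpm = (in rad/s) 27.03. Check: 1 rpm = 0.10471976 rad/s, so 258.1 rpm = 258.1 * 0.10471976 = 27.028169 rad/s. Result: 27.028169 rad/s ≈ 27.03 rad/s (4 s.f.).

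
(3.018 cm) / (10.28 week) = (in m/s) 1 cm = 0.01 m, so 3.018 cm = 3.018 * 0.01 = 0.03018 m. 1 week = 604800 s, so 10.28 week = 10.28 * 604800 = 6217344 s. Combine: 0.03018 m / 6217344 s = 4.8541628e-09 m/s. Result: 4.8541628e-09 m/s ≈ 4.854e-09 m/s (4 s.f.). Final answer: 4.854e-09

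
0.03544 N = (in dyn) 3544. Check: 1 dyn = 1e-05 N, so 0.03544 N = 0.03544 / 1e-05 = 3544 dyn.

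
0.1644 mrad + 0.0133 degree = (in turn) 1 mrad = 0.001 rad, so 0.1644 mrad = 0.1644 * 0.001 = 0.0001644 rad. 1 degree = 0.017453293 rad, so 0.0133 degree = 0.0133 * 0.017453293 = 0.00023212879 rad. Sum: 0.0001644 + 0.00023212879 = 0.00039652879 rad. 1 turn = 6.2831853 rad, so 0.00039652879 rad = 0.00039652879 / 6.2831853 = 6.3109517e-05 turn ≈ 6.311e-05 turn (4 s.f.). Final answer: 6.311e-05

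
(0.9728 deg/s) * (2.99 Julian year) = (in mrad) 1 deg/s = 0.017453293 rad/s, so 0.9728 deg/s = 0.9728 * 0.017453293 = 0.016978563 rad/s. 1 Julian year = 31557600 s, so 2.99 Julian year = 2.99 * 31557600 = 94357224 s. Combine: 0.016978563 rad/s * 94357224 s = 1602050.1 rad. 1 mrad = 0.001 rad, so 1602050.1 rad = 1602050.1 / 0.001 = 1.6020501e+09 mrad ≈ 1.602e+09 mrad (4 s.f.). Final answer: 1.602e+09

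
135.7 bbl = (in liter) 2.157e+04. Check: 1 bbl = 0.15898729 m^3, so 135.7 bbl = 135.7 * 0.15898729 = 21.574576 m^3. 1 liter = 0.001 m^3, so 21.574576 m^3 = 21.574576 / 0.001 = 21574.576 liter ≈ 2.157e+04 liter (4 s.f.).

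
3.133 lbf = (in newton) 13.94. Check: 1 lbf = 4.4482216 N, so 3.133 lbf = 3.133 * 4.4482216 = 13.936278 N. 13.936278 N = 13.936278 newton ≈ 13.94 newton (4 s.f.).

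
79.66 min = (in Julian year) 1 min = 60 s, so 79.66 min = 79.66 * 60 = 4779.6 s. 1 Julian year = 31557600 s, so 4779.6 s = 4779.6 / 31557600 = 0.00015145638 Julian year ≈ 0.0001515 Julian year (4 s.f.). Final answer: 0.0001515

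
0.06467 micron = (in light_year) 1 micron = 1e-06 m, so 0.06467 micron = 0.06467 * 1e-06 = 6.467e-08 m. 1 light_year = 9.4607305e+15 m, so 6.467e-08 m = 6.467e-08 / 9.4607305e+15 = 6.8356244e-24 light_year ≈ 6.836e-24 light_year (4 s.f.). Final answer: 6.836e-24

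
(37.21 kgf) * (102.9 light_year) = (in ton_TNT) 1 kgf = 9.80665 N, so 37.21 kgf = 37.21 * 9.80665 = 364.90545 N. 1 light_year = 9.4607305e+15 m, so 102.9 light_year = 102.9 * 9.4607305e+15 = 9.7350917e+17 m. Combine: 364.90545 N * 9.7350917e+17 m = 3.552388e+20 J. 1 ton_TNT = 4.184e+09 J, so 3.552388e+20 J = 3.552388e+20 / 4.184e+09 = 8.490411e+10 ton_TNT ≈ 8.49e+10 ton_TNT (4 s.f.). Final answer: 8.49e+10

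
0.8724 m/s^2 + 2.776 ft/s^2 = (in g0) 0.8724 m/s^2 is already in m/s^2. 1 ft/s^2 = 0.3048 m/s^2, so 2.776 ft/s^2 = 2.776 * 0.3048 = 0.8461248 m/s^2. Sum: 0.8724 + 0.8461248 = 1.7185248 m/s^2. 1 g0 = 9.80665 m/s^2, so 1.7185248 m/s^2 = 1.7185248 / 9.80665 = 0.17524076 g0 ≈ 0.1752 g0 (4 s.f.). Final answer: 0.1752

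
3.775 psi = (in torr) 195.2. Check: 1 psi = 6894.7573 Pa, so 3.775 psi = 3.775 * 6894.7573 = 26027.709 Pa. 1 torr = 133.32237 Pa, so 26027.709 Pa = 26027.709 / 133.32237 = 195.22387 torr ≈ 195.2 torr (4 s.f.).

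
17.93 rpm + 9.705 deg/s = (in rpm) 1 rpm = 0.10471976 rad/s, so 17.93 rpm = 17.93 * 0.10471976 = 1.8776252 rad/s. 1 deg/s = 0.017453293 rad/s, so 9.705 deg/s = 9.705 * 0.017453293 = 0.1693842 rad/s. Sum: 1.8776252 + 0.1693842 = 2.0470094 rad/s. 1 rpm = 0.10471976 rad/s, so 2.0470094 rad/s = 2.0470094 / 0.10471976 = 19.5475 rpm ≈ 19.55 rpm (4 s.f.). Final answer: 19.55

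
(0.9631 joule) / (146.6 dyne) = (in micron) 6.57e+08. Check: 0.9631 joule = 0.9631 J. 1 dyne = 1e-05 N, so 146.6 dyne = 146.6 * 1e-05 = 0.001466 N. Combine: 0.9631 J / 0.001466 N = 656.95771 m. 1 micron = 1e-06 m, so 656.95771 m = 656.95771 / 1e-06 = 6.5695771e+08 micron ≈ 6.57e+08 micron (4 s.f.).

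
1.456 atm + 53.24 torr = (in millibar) 1 atm = 101325 Pa, so 1.456 atm = 1.456 * 101325 = 147529.2 Pa. 1 torr = 133.32237 Pa, so 53.24 torr = 53.24 * 133.32237 = 7098.0829 Pa. Sum: 147529.2 + 7098.0829 = 154627.28 Pa. 1 millibar = 100 Pa, so 154627.28 Pa = 154627.28 / 100 = 1546.2728 millibar ≈ 1546 millibar (4 s.f.). Final answer: 1546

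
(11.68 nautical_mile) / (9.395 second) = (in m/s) 2302. Check: 1 nautical_mile = 1852 m, so 11.68 nautical_mile = 11.68 * 1852 = 21631.36 m. 9.395 second = 9.395 s. Combine: 21631.36 m / 9.395 s = 2302.4332 m/s. Result: 2302.4332 m/s ≈ 2302 m/s (4 s.f.).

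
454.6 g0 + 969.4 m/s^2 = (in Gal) 5.428e+05. Check: 1 g0 = 9.80665 m/s^2, so 454.6 g0 = 454.6 * 9.80665 = 4458.1031 m/s^2. 969.4 m/s^2 is already in m/s^2. Sum: 4458.1031 + 969.4 = 5427.5031 m/s^2. 1 Gal = 0.01 m/s^2, so 5427.5031 m/s^2 = 5427.5031 / 0.01 = 542750.31 Gal ≈ 5.428e+05 Gal (4 s.f.).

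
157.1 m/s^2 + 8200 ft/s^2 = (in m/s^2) 157.1 m/s^2 is already in m/s^2. 1 ft/s^2 = 0.3048 m/s^2, so 8200 ft/s^2 = 8200 * 0.3048 = 2499.36 m/s^2. Sum: 157.1 + 2499.36 = 2656.46 m/s^2. Result: 2656.46 m/s^2 ≈ 2656 m/s^2 (4 s.f.). Final answer: 2656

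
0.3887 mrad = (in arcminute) 1 mrad = 0.001 rad, so 0.3887 mrad = 0.3887 * 0.001 = 0.0003887 rad. 1 arcminute = 0.00029088821 rad, so 0.0003887 rad = 0.0003887 / 0.00029088821 = 1.3362522 arcminute ≈ 1.336 arcminute (4 s.f.). Final answer: 1.336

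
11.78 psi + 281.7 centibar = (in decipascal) 1 psi = 6894.7573 Pa, so 11.78 psi = 11.78 * 6894.7573 = 81220.241 Pa. 1 centibar = 1000 Pa, so 281.7 centibar = 281.7 * 1000 = 281700 Pa. Sum: 81220.241 + 281700 = 362920.24 Pa. 1 decipascal = 0.1 Pa, so 362920.24 Pa = 362920.24 / 0.1 = 3629202.4 decipascal ≈ 3.629e+06 decipascal (4 s.f.). Final answer: 3.629e+06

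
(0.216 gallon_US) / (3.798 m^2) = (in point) 1 gallon_US = 0.0037854118 m^3, so 0.216 gallon_US = 0.216 * 0.0037854118 = 0.00081764895 m^3. 3.798 m^2 is already in m^2. Combine: 0.00081764895 m^3 / 3.798 m^2 = 0.00021528408 m. 1 point = 0.00035277778 m, so 0.00021528408 m = 0.00021528408 / 0.00035277778 = 0.61025409 point ≈ 0.6103 point (4 s.f.). Final answer: 0.6103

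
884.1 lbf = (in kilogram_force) 1 lbf = 4.4482216 N, so 884.1 lbf = 884.1 * 4.4482216 = 3932.6727 N. 1 kilogram_force = 9.80665 N, so 3932.6727 N = 3932.6727 / 9.80665 = 401.02101 kilogram_force ≈ 401 kilogram_force (4 s.f.). Final answer: 401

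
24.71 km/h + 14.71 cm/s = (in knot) 13.63. Check: 1 km/h = 0.27777778 m/s, so 24.71 km/h = 24.71 * 0.27777778 = 6.8638889 m/s. 1 cm/s = 0.01 m/s, so 14.71 cm/s = 14.71 * 0.01 = 0.1471 m/s. Sum: 6.8638889 + 0.1471 = 7.0109889 m/s. 1 knot = 0.51444444 m/s, so 7.0109889 m/s = 7.0109889 / 0.51444444 = 13.628272 knot ≈ 13.63 knot (4 s.f.).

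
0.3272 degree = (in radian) 0.005711. Check: 1 degree = 0.017453293 rad, so 0.3272 degree = 0.3272 * 0.017453293 = 0.0057107173 rad. 0.0057107173 rad = 0.0057107173 radian ≈ 0.005711 radian (4 s.f.).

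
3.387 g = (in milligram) 1 g = 0.001 kg, so 3.387 g = 3.387 * 0.001 = 0.003387 kg. 1 milligram = 1e-06 kg, so 0.003387 kg = 0.003387 / 1e-06 = 3387 milligram. Final answer: 3387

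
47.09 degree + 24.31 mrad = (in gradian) 1 degree = 0.017453293 rad, so 47.09 degree = 47.09 * 0.017453293 = 0.82187554 rad. 1 mrad = 0.001 rad, so 24.31 mrad = 24.31 * 0.001 = 0.02431 rad. Sum: 0.82187554 + 0.02431 = 0.84618554 rad. 1 gradian = 0.015707963 rad, so 0.84618554 rad = 0.84618554 / 0.015707963 = 53.869845 gradian ≈ 53.87 gradian (4 s.f.). Final answer: 53.87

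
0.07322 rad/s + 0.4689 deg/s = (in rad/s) 0.07322 rad/s is already in rad/s. 1 deg/s = 0.017453293 rad/s, so 0.4689 deg/s = 0.4689 * 0.017453293 = 0.0081838489 rad/s. Sum: 0.07322 + 0.0081838489 = 0.081403849 rad/s. Result: 0.081403849 rad/s ≈ 0.0814 rad/s (4 s.f.). Final answer: 0.0814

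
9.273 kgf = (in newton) 90.94. Check: 1 kgf = 9.80665 N, so 9.273 kgf = 9.273 * 9.80665 = 90.937065 N. 90.937065 N = 90.937065 newton ≈ 90.94 newton (4 s.f.).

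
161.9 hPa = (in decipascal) 1 hPa = 100 Pa, so 161.9 hPa = 161.9 * 100 = 16190 Pa. 1 decipascal = 0.1 Pa, so 16190 Pa = 16190 / 0.1 = 161900 decipascal ≈ 1.619e+05 decipascal (4 s.f.). Final answer: 1.619e+05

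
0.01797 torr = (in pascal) 2.396. Check: 1 torr = 133.32237 Pa, so 0.01797 torr = 0.01797 * 133.32237 = 2.395803 Pa. 2.395803 Pa = 2.395803 pascal ≈ 2.396 pascal (4 s.f.).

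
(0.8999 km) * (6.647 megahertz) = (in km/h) 1 km = 1000 m, so 0.8999 km = 0.8999 * 1000 = 899.9 m. 1 megahertz = 1000000 Hz, so 6.647 megahertz = 6.647 * 1000000 = 6647000 Hz. Combine: 899.9 m * 6647000 Hz = 5.9816353e+09 m/s. 1 km/h = 0.27777778 m/s, so 5.9816353e+09 m/s = 5.9816353e+09 / 0.27777778 = 2.1533887e+10 km/h ≈ 2.153e+10 km/h (4 s.f.). Final answer: 2.153e+10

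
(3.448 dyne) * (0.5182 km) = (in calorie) 0.00427. Check: 1 dyne = 1e-05 N, so 3.448 dyne = 3.448 * 1e-05 = 3.448e-05 N. 1 km = 1000 m, so 0.5182 km = 0.5182 * 1000 = 518.2 m. Combine: 3.448e-05 N * 518.2 m = 0.017867536 J. 1 calorie = 4.184 J, so 0.017867536 J = 0.017867536 / 4.184 = 0.0042704436 calorie ≈ 0.00427 calorie (4 s.f.).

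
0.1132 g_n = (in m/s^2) 1.11. Check: 1 g_n = 9.80665 m/s^2, so 0.1132 g_n = 0.1132 * 9.80665 = 1.1101128 m/s^2. Result: 1.1101128 m/s^2 ≈ 1.11 m/s^2 (4 s.f.).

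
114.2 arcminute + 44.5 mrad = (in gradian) 1 arcminute = 0.00029088821 rad, so 114.2 arcminute = 114.2 * 0.00029088821 = 0.033219433 rad. 1 mrad = 0.001 rad, so 44.5 mrad = 44.5 * 0.001 = 0.0445 rad. Sum: 0.033219433 + 0.0445 = 0.077719433 rad. 1 gradian = 0.015707963 rad, so 0.077719433 rad = 0.077719433 / 0.015707963 = 4.9477728 gradian ≈ 4.948 gradian (4 s.f.). Final answer: 4.948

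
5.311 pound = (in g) 1 pound = 0.45359237 kg, so 5.311 pound = 5.311 * 0.45359237 = 2.4090291 kg. 1 g = 0.001 kg, so 2.4090291 kg = 2.4090291 / 0.001 = 2409.0291 g ≈ 2409 g (4 s.f.). Final answer: 2409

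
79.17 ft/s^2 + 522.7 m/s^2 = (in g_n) 1 ft/s^2 = 0.3048 m/s^2, so 79.17 ft/s^2 = 79.17 * 0.3048 = 24.131016 m/s^2. 522.7 m/s^2 is already in m/s^2. Sum: 24.131016 + 522.7 = 546.83102 m/s^2. 1 g_n = 9.80665 m/s^2, so 546.83102 m/s^2 = 546.83102 / 9.80665 = 55.761245 g_n ≈ 55.76 g_n (4 s.f.). Final answer: 55.76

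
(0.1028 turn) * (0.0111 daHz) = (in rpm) 1 turn = 6.2831853 rad, so 0.1028 turn = 0.1028 * 6.2831853 = 0.64591145 rad. 1 daHz = 10 Hz, so 0.0111 daHz = 0.0111 * 10 = 0.111 Hz. Combine: 0.64591145 rad * 0.111 Hz = 0.071696171 rad/s. 1 rpm = 0.10471976 rad/s, so 0.071696171 rad/s = 0.071696171 / 0.10471976 = 0.684648 rpm ≈ 0.6846 rpm (4 s.f.). Final answer: 0.6846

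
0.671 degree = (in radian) 1 degree = 0.017453293 rad, so 0.671 degree = 0.671 * 0.017453293 = 0.011711159 rad. 0.011711159 rad = 0.011711159 radian ≈ 0.01171 radian (4 s.f.). Final answer: 0.01171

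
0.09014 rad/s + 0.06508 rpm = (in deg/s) 5.555. Check: 0.09014 rad/s is already in rad/s. 1 rpm = 0.10471976 rad/s, so 0.06508 rpm = 0.06508 * 0.10471976 = 0.0068151617 rad/s. Sum: 0.09014 + 0.0068151617 = 0.096955162 rad/s. 1 deg/s = 0.017453293 rad/s, so 0.096955162 rad/s = 0.096955162 / 0.017453293 = 5.5551216 deg/s ≈ 5.555 deg/s (4 s.f.).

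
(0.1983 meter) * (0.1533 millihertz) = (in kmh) 0.1983 meter = 0.1983 m. 1 millihertz = 0.001 Hz, so 0.1533 millihertz = 0.1533 * 0.001 = 0.0001533 Hz. Combine: 0.1983 m * 0.0001533 Hz = 3.039939e-05 m/s. 1 kmh = 0.27777778 m/s, so 3.039939e-05 m/s = 3.039939e-05 / 0.27777778 = 0.0001094378 kmh ≈ 0.0001094 kmh (4 s.f.). Final answer: 0.0001094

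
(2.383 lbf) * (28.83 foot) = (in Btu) 0.08829. Check: 1 lbf = 4.4482216 N, so 2.383 lbf = 2.383 * 4.4482216 = 10.600112 N. 1 foot = 0.3048 m, so 28.83 foot = 28.83 * 0.3048 = 8.787384 m. Combine: 10.600112 N * 8.787384 m = 93.147256 J. 1 Btu = 1055.0559 J, so 93.147256 J = 93.147256 / 1055.0559 = 0.088286564 Btu ≈ 0.08829 Btu (4 s.f.).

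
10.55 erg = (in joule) 1.055e-06. Check: 1 erg = 1e-07 J, so 10.55 erg = 10.55 * 1e-07 = 1.055e-06 J. 1.055e-06 J = 1.055e-06 joule.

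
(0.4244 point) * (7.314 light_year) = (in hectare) 1.036e+09. Check: 1 point = 0.00035277778 m, so 0.4244 point = 0.4244 * 0.00035277778 = 0.00014971889 m. 1 light_year = 9.4607305e+15 m, so 7.314 light_year = 7.314 * 9.4607305e+15 = 6.9195783e+16 m. Combine: 0.00014971889 m * 6.9195783e+16 m = 1.0359916e+13 m^2. 1 hectare = 10000 m^2, so 1.0359916e+13 m^2 = 1.0359916e+13 / 10000 = 1.0359916e+09 hectare ≈ 1.036e+09 hectare (4 s.f.).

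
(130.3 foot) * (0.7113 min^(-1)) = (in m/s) 1 foot = 0.3048 m, so 130.3 foot = 130.3 * 0.3048 = 39.71544 m. 1 min^(-1) = 0.016666667 Hz, so 0.7113 min^(-1) = 0.7113 * 0.016666667 = 0.011855 Hz. Combine: 39.71544 m * 0.011855 Hz = 0.47082654 m/s. Result: 0.47082654 m/s ≈ 0.4708 m/s (4 s.f.). Final answer: 0.4708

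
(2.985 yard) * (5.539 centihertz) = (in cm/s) 1 yard = 0.9144 m, so 2.985 yard = 2.985 * 0.9144 = 2.729484 m. 1 centihertz = 0.01 Hz, so 5.539 centihertz = 5.539 * 0.01 = 0.05539 Hz. Combine: 2.729484 m * 0.05539 Hz = 0.15118612 m/s. 1 cm/s = 0.01 m/s, so 0.15118612 m/s = 0.15118612 / 0.01 = 15.118612 cm/s ≈ 15.12 cm/s (4 s.f.). Final answer: 15.12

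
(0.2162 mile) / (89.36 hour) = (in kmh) 0.003894. Check: 1 mile = 1609.344 m, so 0.2162 mile = 0.2162 * 1609.344 = 347.94017 m. 1 hour = 3600 s, so 89.36 hour = 89.36 * 3600 = 321696 s. Combine: 347.94017 m / 321696 s = 0.0010815807 m/s. 1 kmh = 0.27777778 m/s, so 0.0010815807 m/s = 0.0010815807 / 0.27777778 = 0.0038936904 kmh ≈ 0.003894 kmh (4 s.f.).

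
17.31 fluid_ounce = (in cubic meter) 1 fluid_ounce = 2.957353e-05 m^3, so 17.31 fluid_ounce = 17.31 * 2.957353e-05 = 0.0005119178 m^3. 0.0005119178 m^3 = 0.0005119178 cubic meter ≈ 0.0005119 cubic meter (4 s.f.). Final answer: 0.0005119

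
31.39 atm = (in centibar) 1 atm = 101325 Pa, so 31.39 atm = 31.39 * 101325 = 3180591.8 Pa. 1 centibar = 1000 Pa, so 3180591.8 Pa = 3180591.8 / 1000 = 3180.5918 centibar ≈ 3181 centibar (4 s.f.). Final answer: 3181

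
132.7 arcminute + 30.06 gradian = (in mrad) 510.8. Check: 1 arcminute = 0.00029088821 rad, so 132.7 arcminute = 132.7 * 0.00029088821 = 0.038600865 rad. 1 gradian = 0.015707963 rad, so 30.06 gradian = 30.06 * 0.015707963 = 0.47218138 rad. Sum: 0.038600865 + 0.47218138 = 0.51078224 rad. 1 mrad = 0.001 rad, so 0.51078224 rad = 0.51078224 / 0.001 = 510.78224 mrad ≈ 510.8 mrad (4 s.f.).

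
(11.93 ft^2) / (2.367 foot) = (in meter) 1.536. Check: 1 ft^2 = 0.09290304 m^2, so 11.93 ft^2 = 11.93 * 0.09290304 = 1.1083333 m^2. 1 foot = 0.3048 m, so 2.367 foot = 2.367 * 0.3048 = 0.7214616 m. Combine: 1.1083333 m^2 / 0.7214616 m = 1.5362332 m. 1.5362332 m = 1.5362332 meter ≈ 1.536 meter (4 s.f.).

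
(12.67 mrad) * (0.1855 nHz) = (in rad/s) 2.35e-12. Check: 1 mrad = 0.001 rad, so 12.67 mrad = 12.67 * 0.001 = 0.01267 rad. 1 nHz = 1e-09 Hz, so 0.1855 nHz = 0.1855 * 1e-09 = 1.855e-10 Hz. Combine: 0.01267 rad * 1.855e-10 Hz = 2.350285e-12 rad/s. Result: 2.350285e-12 rad/s ≈ 2.35e-12 rad/s (4 s.f.).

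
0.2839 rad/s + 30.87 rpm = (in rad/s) 0.2839 rad/s is already in rad/s. 1 rpm = 0.10471976 rad/s, so 30.87 rpm = 30.87 * 0.10471976 = 3.2326988 rad/s. Sum: 0.2839 + 3.2326988 = 3.5165988 rad/s. Result: 3.5165988 rad/s ≈ 3.517 rad/s (4 s.f.). Final answer: 3.517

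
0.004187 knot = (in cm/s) 1 knot = 0.51444444 m/s, so 0.004187 knot = 0.004187 * 0.51444444 = 0.0021539789 m/s. 1 cm/s = 0.01 m/s, so 0.0021539789 m/s = 0.0021539789 / 0.01 = 0.21539789 cm/s ≈ 0.2154 cm/s (4 s.f.). Final answer: 0.2154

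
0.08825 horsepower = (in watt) 1 horsepower = 745.69987 W, so 0.08825 horsepower = 0.08825 * 745.69987 = 65.808014 W. 65.808014 W = 65.808014 watt ≈ 65.81 watt (4 s.f.). Final answer: 65.81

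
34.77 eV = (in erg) 5.571e-11. Check: 1 eV = 1.6021766e-19 J, so 34.77 eV = 34.77 * 1.6021766e-19 = 5.5707682e-18 J. 1 erg = 1e-07 J, so 5.5707682e-18 J = 5.5707682e-18 / 1e-07 = 5.5707682e-11 erg ≈ 5.571e-11 erg (4 s.f.).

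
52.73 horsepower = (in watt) 1 horsepower = 745.69987 W, so 52.73 horsepower = 52.73 * 745.69987 = 39320.754 W. 39320.754 W = 39320.754 watt ≈ 3.932e+04 watt (4 s.f.). Final answer: 3.932e+04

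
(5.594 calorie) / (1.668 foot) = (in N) 1 calorie = 4.184 J, so 5.594 calorie = 5.594 * 4.184 = 23.405296 J. 1 foot = 0.3048 m, so 1.668 foot = 1.668 * 0.3048 = 0.5084064 m. Combine: 23.405296 J / 0.5084064 m = 46.036588 N. Result: 46.036588 N ≈ 46.04 N (4 s.f.). Final answer: 46.04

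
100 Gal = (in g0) 0.102. Check: 1 Gal = 0.01 m/s^2, so 100 Gal = 100 * 0.01 = 1 m/s^2. 1 g0 = 9.80665 m/s^2, so 1 m/s^2 = 1 / 9.80665 = 0.10197162 g0 ≈ 0.102 g0 (4 s.f.).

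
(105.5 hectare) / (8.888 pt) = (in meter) 1 hectare = 10000 m^2, so 105.5 hectare = 105.5 * 10000 = 1055000 m^2. 1 pt = 0.00035277778 m, so 8.888 pt = 8.888 * 0.00035277778 = 0.0031354889 m. Combine: 1055000 m^2 / 0.0031354889 m = 3.3647065e+08 m. 3.3647065e+08 m = 3.3647065e+08 meter ≈ 3.365e+08 meter (4 s.f.). Final answer: 3.365e+08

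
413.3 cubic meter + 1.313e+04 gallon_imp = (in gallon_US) 413.3 cubic meter = 413.3 m^3. 1 gallon_imp = 0.00454609 m^3, so 1.313e+04 gallon_imp = 1.313e+04 * 0.00454609 = 59.690162 m^3. Sum: 413.3 + 59.690162 = 472.99016 m^3. 1 gallon_US = 0.0037854118 m^3, so 472.99016 m^3 = 472.99016 / 0.0037854118 = 124950.78 gallon_US ≈ 1.25e+05 gallon_US (4 s.f.). Final answer: 1.25e+05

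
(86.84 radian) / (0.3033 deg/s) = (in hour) 4.557. Check: 86.84 radian = 86.84 rad. 1 deg/s = 0.017453293 rad/s, so 0.3033 deg/s = 0.3033 * 0.017453293 = 0.0052935836 rad/s. Combine: 86.84 rad / 0.0052935836 rad/s = 16404.766 s. 1 hour = 3600 s, so 16404.766 s = 16404.766 / 3600 = 4.5568794 hour ≈ 4.557 hour (4 s.f.).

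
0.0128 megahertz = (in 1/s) 1 megahertz = 1000000 Hz, so 0.0128 megahertz = 0.0128 * 1000000 = 12800 Hz. 12800 Hz = 12800 1/s ≈ 1.28e+04 1/s (4 s.f.). Final answer: 1.28e+04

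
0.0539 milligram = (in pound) 1.188e-07. Check: 1 milligram = 1e-06 kg, so 0.0539 milligram = 0.0539 * 1e-06 = 5.39e-08 kg. 1 pound = 0.45359237 kg, so 5.39e-08 kg = 5.39e-08 / 0.45359237 = 1.1882916e-07 pound ≈ 1.188e-07 pound (4 s.f.).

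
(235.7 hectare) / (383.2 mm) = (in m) 1 hectare = 10000 m^2, so 235.7 hectare = 235.7 * 10000 = 2357000 m^2. 1 mm = 0.001 m, so 383.2 mm = 383.2 * 0.001 = 0.3832 m. Combine: 2357000 m^2 / 0.3832 m = 6150835.1 m. Result: 6150835.1 m ≈ 6.151e+06 m (4 s.f.). Final answer: 6.151e+06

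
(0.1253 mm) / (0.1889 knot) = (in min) 1 mm = 0.001 m, so 0.1253 mm = 0.1253 * 0.001 = 0.0001253 m. 1 knot = 0.51444444 m/s, so 0.1889 knot = 0.1889 * 0.51444444 = 0.097178556 m/s. Combine: 0.0001253 m / 0.097178556 m/s = 0.0012893791 s. 1 min = 60 s, so 0.0012893791 s = 0.0012893791 / 60 = 2.1489652e-05 min ≈ 2.149e-05 min (4 s.f.). Final answer: 2.149e-05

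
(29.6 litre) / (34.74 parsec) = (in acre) 6.823e-24. Check: 1 litre = 0.001 m^3, so 29.6 litre = 29.6 * 0.001 = 0.0296 m^3. 1 parsec = 3.0856776e+16 m, so 34.74 parsec = 34.74 * 3.0856776e+16 = 1.0719644e+18 m. Combine: 0.0296 m^3 / 1.0719644e+18 m = 2.7612858e-20 m^2. 1 acre = 4046.8564 m^2, so 2.7612858e-20 m^2 = 2.7612858e-20 / 4046.8564 = 6.8232857e-24 acre ≈ 6.823e-24 acre (4 s.f.).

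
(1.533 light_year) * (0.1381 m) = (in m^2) 2.003e+15. Check: 1 light_year = 9.4607305e+15 m, so 1.533 light_year = 1.533 * 9.4607305e+15 = 1.45033e+16 m. 0.1381 m is already in m. Combine: 1.45033e+16 m * 0.1381 m = 2.0029057e+15 m^2. Result: 2.0029057e+15 m^2 ≈ 2.003e+15 m^2 (4 s.f.).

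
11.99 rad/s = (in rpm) 114.5. Check: 1 rpm = 0.10471976 rad/s, so 11.99 rad/s = 11.99 / 0.10471976 = 114.49607 rpm ≈ 114.5 rpm (4 s.f.).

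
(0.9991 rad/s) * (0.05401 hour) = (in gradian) 1.237e+04. Check: 0.9991 rad/s is already in rad/s. 1 hour = 3600 s, so 0.05401 hour = 0.05401 * 3600 = 194.436 s. Combine: 0.9991 rad/s * 194.436 s = 194.26101 rad. 1 gradian = 0.015707963 rad, so 194.26101 rad = 194.26101 / 0.015707963 = 12367.04 gradian ≈ 1.237e+04 gradian (4 s.f.).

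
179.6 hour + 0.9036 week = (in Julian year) 0.03781. Check: 1 hour = 3600 s, so 179.6 hour = 179.6 * 3600 = 646560 s. 1 week = 604800 s, so 0.9036 week = 0.9036 * 604800 = 546497.28 s. Sum: 646560 + 546497.28 = 1193057.3 s. 1 Julian year = 31557600 s, so 1193057.3 s = 1193057.3 / 31557600 = 0.037805704 Julian year ≈ 0.03781 Julian year (4 s.f.).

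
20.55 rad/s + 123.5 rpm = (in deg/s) 20.55 rad/s is already in rad/s. 1 rpm = 0.10471976 rad/s, so 123.5 rpm = 123.5 * 0.10471976 = 12.93289 rad/s. Sum: 20.55 + 12.93289 = 33.48289 rad/s. 1 deg/s = 0.017453293 rad/s, so 33.48289 rad/s = 33.48289 / 0.017453293 = 1918.4283 deg/s ≈ 1918 deg/s (4 s.f.). Final answer: 1918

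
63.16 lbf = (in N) 280.9. Check: 1 lbf = 4.4482216 N, so 63.16 lbf = 63.16 * 4.4482216 = 280.94968 N. Result: 280.94968 N ≈ 280.9 N (4 s.f.).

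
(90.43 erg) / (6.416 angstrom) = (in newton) 1.409e+04. Check: 1 erg = 1e-07 J, so 90.43 erg = 90.43 * 1e-07 = 9.043e-06 J. 1 angstrom = 1e-10 m, so 6.416 angstrom = 6.416 * 1e-10 = 6.416e-10 m. Combine: 9.043e-06 J / 6.416e-10 m = 14094.451 N. 14094.451 N = 14094.451 newton ≈ 1.409e+04 newton (4 s.f.).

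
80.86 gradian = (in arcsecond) 2.62e+05. Check: 1 gradian = 0.015707963 rad, so 80.86 gradian = 80.86 * 0.015707963 = 1.2701459 rad. 1 arcsecond = 4.8481368e-06 rad, so 1.2701459 rad = 1.2701459 / 4.8481368e-06 = 261986.4 arcsecond ≈ 2.62e+05 arcsecond (4 s.f.).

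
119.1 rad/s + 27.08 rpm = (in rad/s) 121.9. Check: 119.1 rad/s is already in rad/s. 1 rpm = 0.10471976 rad/s, so 27.08 rpm = 27.08 * 0.10471976 = 2.835811 rad/s. Sum: 119.1 + 2.835811 = 121.93581 rad/s. Result: 121.93581 rad/s ≈ 121.9 rad/s (4 s.f.).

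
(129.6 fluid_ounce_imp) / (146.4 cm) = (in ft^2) 0.02707. Check: 1 fluid_ounce_imp = 2.8413063e-05 m^3, so 129.6 fluid_ounce_imp = 129.6 * 2.8413063e-05 = 0.0036823329 m^3. 1 cm = 0.01 m, so 146.4 cm = 146.4 * 0.01 = 1.464 m. Combine: 0.0036823329 m^3 / 1.464 m = 0.0025152547 m^2. 1 ft^2 = 0.09290304 m^2, so 0.0025152547 m^2 = 0.0025152547 / 0.09290304 = 0.027073976 ft^2 ≈ 0.02707 ft^2 (4 s.f.).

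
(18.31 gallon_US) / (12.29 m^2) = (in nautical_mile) 3.045e-06. Check: 1 gallon_US = 0.0037854118 m^3, so 18.31 gallon_US = 18.31 * 0.0037854118 = 0.06931089 m^3. 12.29 m^2 is already in m^2. Combine: 0.06931089 m^3 / 12.29 m^2 = 0.0056396167 m. 1 nautical_mile = 1852 m, so 0.0056396167 m = 0.0056396167 / 1852 = 3.0451494e-06 nautical_mile ≈ 3.045e-06 nautical_mile (4 s.f.).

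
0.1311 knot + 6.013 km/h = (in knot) 1 knot = 0.51444444 m/s, so 0.1311 knot = 0.1311 * 0.51444444 = 0.067443667 m/s. 1 km/h = 0.27777778 m/s, so 6.013 km/h = 6.013 * 0.27777778 = 1.6702778 m/s. Sum: 0.067443667 + 1.6702778 = 1.7377214 m/s. 1 knot = 0.51444444 m/s, so 1.7377214 m/s = 1.7377214 / 0.51444444 = 3.3778603 knot ≈ 3.378 knot (4 s.f.). Final answer: 3.378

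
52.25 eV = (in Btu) 7.935e-21. Check: 1 eV = 1.6021766e-19 J, so 52.25 eV = 52.25 * 1.6021766e-19 = 8.3713729e-18 J. 1 Btu = 1055.0559 J, so 8.3713729e-18 J = 8.3713729e-18 / 1055.0559 = 7.9345306e-21 Btu ≈ 7.935e-21 Btu (4 s.f.).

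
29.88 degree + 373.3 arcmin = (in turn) 1 degree = 0.017453293 rad, so 29.88 degree = 29.88 * 0.017453293 = 0.52150438 rad. 1 arcmin = 0.00029088821 rad, so 373.3 arcmin = 373.3 * 0.00029088821 = 0.10858857 rad. Sum: 0.52150438 + 0.10858857 = 0.63009295 rad. 1 turn = 6.2831853 rad, so 0.63009295 rad = 0.63009295 / 6.2831853 = 0.10028241 turn ≈ 0.1003 turn (4 s.f.). Final answer: 0.1003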